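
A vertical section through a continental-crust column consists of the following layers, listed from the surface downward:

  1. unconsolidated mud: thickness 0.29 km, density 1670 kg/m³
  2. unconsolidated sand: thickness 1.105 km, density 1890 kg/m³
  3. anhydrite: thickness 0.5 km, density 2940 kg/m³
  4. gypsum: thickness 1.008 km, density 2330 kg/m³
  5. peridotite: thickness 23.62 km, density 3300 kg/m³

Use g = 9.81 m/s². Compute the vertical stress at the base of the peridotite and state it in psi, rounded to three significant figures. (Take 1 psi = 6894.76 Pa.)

120000 psi

unconsolidated mud: 1670 kg/m³ × 9.81 m/s² × 290 m = 4.751×10^6 Pa = 689.1 psi
unconsolidated sand: 1890 kg/m³ × 9.81 m/s² × 1105 m = 2.049×10^7 Pa = 2971 psi
anhydrite: 2940 kg/m³ × 9.81 m/s² × 500 m = 1.442×10^7 Pa = 2092 psi
gypsum: 2330 kg/m³ × 9.81 m/s² × 1008 m = 2.304×10^7 Pa = 3342 psi
peridotite: 3300 kg/m³ × 9.81 m/s² × 23620 m = 7.647×10^8 Pa = 1.109×10^5 psi
Total = 689.1 + 2971 + 2092 + 3342 + 1.109×10^5 = 1.2000×10^5 psi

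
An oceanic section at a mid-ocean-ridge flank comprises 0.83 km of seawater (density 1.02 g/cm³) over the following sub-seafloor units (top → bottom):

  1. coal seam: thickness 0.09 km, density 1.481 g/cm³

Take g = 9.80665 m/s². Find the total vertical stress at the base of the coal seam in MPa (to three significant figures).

seawater: 1020 kg/m³ × 9.80665 m/s² × 830 m = 8.302×10^6 Pa = 8.302 MPa
coal seam: 1481 kg/m³ × 9.80665 m/s² × 90 m = 1.307×10^6 Pa = 1.307 MPa
Total = 8.302 + 1.307 = 9.6094 MPa

9.61 MPa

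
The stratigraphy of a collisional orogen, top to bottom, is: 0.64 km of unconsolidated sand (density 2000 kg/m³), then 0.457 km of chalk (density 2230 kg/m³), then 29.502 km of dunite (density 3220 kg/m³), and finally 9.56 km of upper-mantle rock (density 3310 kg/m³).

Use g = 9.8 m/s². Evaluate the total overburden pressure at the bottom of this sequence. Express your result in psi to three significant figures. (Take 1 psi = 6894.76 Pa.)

unconsolidated sand: 2000 kg/m³ × 9.8 m/s² × 640 m = 1.254×10^7 Pa = 1819 psi
chalk: 2230 kg/m³ × 9.8 m/s² × 457 m = 9.987×10^6 Pa = 1449 psi
dunite: 3220 kg/m³ × 9.8 m/s² × 29502 m = 9.310×10^8 Pa = 1.350×10^5 psi
upper-mantle rock: 3310 kg/m³ × 9.8 m/s² × 9560 m = 3.101×10^8 Pa = 44977 psi
Total = 1819 + 1449 + 1.350×10^5 + 44977 = 1.8327×10^5 psi

183000 psi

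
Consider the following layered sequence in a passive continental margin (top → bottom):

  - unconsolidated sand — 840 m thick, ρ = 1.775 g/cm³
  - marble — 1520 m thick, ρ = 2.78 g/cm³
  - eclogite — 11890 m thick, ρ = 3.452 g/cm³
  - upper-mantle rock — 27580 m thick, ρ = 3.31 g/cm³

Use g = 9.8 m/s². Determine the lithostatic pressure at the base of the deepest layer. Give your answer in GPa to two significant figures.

1.4 GPa

unconsolidated sand: 1775 kg/m³ × 9.8 m/s² × 840 m = 1.461×10^7 Pa = 0.01461 GPa
marble: 2780 kg/m³ × 9.8 m/s² × 1520 m = 4.141×10^7 Pa = 0.04141 GPa
eclogite: 3452 kg/m³ × 9.8 m/s² × 11890 m = 4.022×10^8 Pa = 0.4022 GPa
upper-mantle rock: 3310 kg/m³ × 9.8 m/s² × 27580 m = 8.946×10^8 Pa = 0.8946 GPa
Total = 0.01461 + 0.04141 + 0.4022 + 0.8946 = 1.3529 GPa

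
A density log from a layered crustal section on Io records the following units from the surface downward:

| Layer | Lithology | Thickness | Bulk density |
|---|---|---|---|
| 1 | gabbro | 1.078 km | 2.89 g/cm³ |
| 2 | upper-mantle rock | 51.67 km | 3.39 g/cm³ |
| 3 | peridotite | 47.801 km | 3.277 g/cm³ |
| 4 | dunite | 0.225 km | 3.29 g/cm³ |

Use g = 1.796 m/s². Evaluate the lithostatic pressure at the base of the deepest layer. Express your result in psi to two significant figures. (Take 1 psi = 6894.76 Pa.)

gabbro: 2890 kg/m³ × 1.796 m/s² × 1078 m = 5.595×10^6 Pa = 811.5 psi
upper-mantle rock: 3390 kg/m³ × 1.796 m/s² × 51670 m = 3.146×10^8 Pa = 45627 psi
peridotite: 3277 kg/m³ × 1.796 m/s² × 47801 m = 2.813×10^8 Pa = 40804 psi
dunite: 3290 kg/m³ × 1.796 m/s² × 225 m = 1.329×10^6 Pa = 192.8 psi
Total = 811.5 + 45627 + 40804 + 192.8 = 87436 psi

87000 psi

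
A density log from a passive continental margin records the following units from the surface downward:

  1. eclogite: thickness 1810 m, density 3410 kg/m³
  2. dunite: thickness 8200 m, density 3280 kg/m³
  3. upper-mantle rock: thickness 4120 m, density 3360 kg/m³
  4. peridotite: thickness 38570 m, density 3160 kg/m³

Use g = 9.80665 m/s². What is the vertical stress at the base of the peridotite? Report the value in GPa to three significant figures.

1.66 GPa

eclogite: 3410 kg/m³ × 9.80665 m/s² × 1810 m = 6.053×10^7 Pa = 0.06053 GPa
dunite: 3280 kg/m³ × 9.80665 m/s² × 8200 m = 2.638×10^8 Pa = 0.2638 GPa
upper-mantle rock: 3360 kg/m³ × 9.80665 m/s² × 4120 m = 1.358×10^8 Pa = 0.1358 GPa
peridotite: 3160 kg/m³ × 9.80665 m/s² × 38570 m = 1.195×10^9 Pa = 1.195 GPa
Total = 0.06053 + 0.2638 + 0.1358 + 1.195 = 1.6553 GPa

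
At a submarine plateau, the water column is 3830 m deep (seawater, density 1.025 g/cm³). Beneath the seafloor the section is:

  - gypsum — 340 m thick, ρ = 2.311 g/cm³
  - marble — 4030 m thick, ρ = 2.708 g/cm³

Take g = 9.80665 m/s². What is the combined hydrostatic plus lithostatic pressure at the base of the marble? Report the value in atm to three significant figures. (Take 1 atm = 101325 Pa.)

seawater: 1025 kg/m³ × 9.80665 m/s² × 3830 m = 3.850×10^7 Pa = 380.0 atm
gypsum: 2311 kg/m³ × 9.80665 m/s² × 340 m = 7.705×10^6 Pa = 76.05 atm
marble: 2708 kg/m³ × 9.80665 m/s² × 4030 m = 1.070×10^8 Pa = 1056 atm
Total = 380.0 + 76.05 + 1056 = 1512.2 atm

1510 atm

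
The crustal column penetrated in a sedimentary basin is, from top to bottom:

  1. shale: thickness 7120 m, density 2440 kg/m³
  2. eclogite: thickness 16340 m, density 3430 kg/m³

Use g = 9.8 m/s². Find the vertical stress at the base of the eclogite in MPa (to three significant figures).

720 MPa

shale: 2440 kg/m³ × 9.8 m/s² × 7120 m = 1.703×10^8 Pa = 170.3 MPa
eclogite: 3430 kg/m³ × 9.8 m/s² × 16340 m = 5.493×10^8 Pa = 549.3 MPa
Total = 170.3 + 549.3 = 719.51 MPa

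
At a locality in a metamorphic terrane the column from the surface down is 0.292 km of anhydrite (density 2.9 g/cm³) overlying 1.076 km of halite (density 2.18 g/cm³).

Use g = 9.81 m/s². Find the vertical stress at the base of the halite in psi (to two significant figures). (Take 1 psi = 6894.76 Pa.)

anhydrite: 2900 kg/m³ × 9.81 m/s² × 292 m = 8.307×10^6 Pa = 1205 psi
halite: 2180 kg/m³ × 9.81 m/s² × 1076 m = 2.301×10^7 Pa = 3337 psi
Total = 1205 + 3337 = 4542.3 psi

4500 psi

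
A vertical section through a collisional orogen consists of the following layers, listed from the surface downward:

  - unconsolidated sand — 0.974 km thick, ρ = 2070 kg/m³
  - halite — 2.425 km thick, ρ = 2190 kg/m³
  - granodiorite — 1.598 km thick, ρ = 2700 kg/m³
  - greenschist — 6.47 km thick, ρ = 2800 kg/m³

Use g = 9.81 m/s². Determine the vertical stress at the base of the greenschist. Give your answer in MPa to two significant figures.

290 MPa

unconsolidated sand: 2070 kg/m³ × 9.81 m/s² × 974 m = 1.978×10^7 Pa = 19.78 MPa
halite: 2190 kg/m³ × 9.81 m/s² × 2425 m = 5.210×10^7 Pa = 52.10 MPa
granodiorite: 2700 kg/m³ × 9.81 m/s² × 1598 m = 4.233×10^7 Pa = 42.33 MPa
greenschist: 2800 kg/m³ × 9.81 m/s² × 6470 m = 1.777×10^8 Pa = 177.7 MPa
Total = 19.78 + 52.10 + 42.33 + 177.7 = 291.92 MPa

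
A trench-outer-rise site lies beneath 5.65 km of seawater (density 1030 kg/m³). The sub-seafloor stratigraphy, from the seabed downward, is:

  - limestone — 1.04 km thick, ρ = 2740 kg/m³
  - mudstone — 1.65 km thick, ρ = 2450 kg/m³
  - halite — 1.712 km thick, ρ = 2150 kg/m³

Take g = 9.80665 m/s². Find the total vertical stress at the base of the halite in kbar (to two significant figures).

seawater: 1030 kg/m³ × 9.80665 m/s² × 5650 m = 5.707×10^7 Pa = 0.5707 kbar
limestone: 2740 kg/m³ × 9.80665 m/s² × 1040 m = 2.795×10^7 Pa = 0.2795 kbar
mudstone: 2450 kg/m³ × 9.80665 m/s² × 1650 m = 3.964×10^7 Pa = 0.3964 kbar
halite: 2150 kg/m³ × 9.80665 m/s² × 1712 m = 3.610×10^7 Pa = 0.3610 kbar
Total = 0.5707 + 0.2795 + 0.3964 + 0.3610 = 1.6075 kbar

1.6 kbar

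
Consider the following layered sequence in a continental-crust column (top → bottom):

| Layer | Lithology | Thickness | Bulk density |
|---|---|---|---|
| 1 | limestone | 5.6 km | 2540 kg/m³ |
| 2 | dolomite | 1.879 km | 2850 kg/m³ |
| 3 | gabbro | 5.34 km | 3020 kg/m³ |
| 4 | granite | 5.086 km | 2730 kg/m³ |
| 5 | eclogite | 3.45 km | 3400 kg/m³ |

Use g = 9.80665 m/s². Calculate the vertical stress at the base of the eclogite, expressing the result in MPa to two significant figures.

600 MPa

limestone: 2540 kg/m³ × 9.80665 m/s² × 5600 m = 1.395×10^8 Pa = 139.5 MPa
dolomite: 2850 kg/m³ × 9.80665 m/s² × 1879 m = 5.252×10^7 Pa = 52.52 MPa
gabbro: 3020 kg/m³ × 9.80665 m/s² × 5340 m = 1.581×10^8 Pa = 158.1 MPa
granite: 2730 kg/m³ × 9.80665 m/s² × 5086 m = 1.362×10^8 Pa = 136.2 MPa
eclogite: 3400 kg/m³ × 9.80665 m/s² × 3450 m = 1.150×10^8 Pa = 115.0 MPa
Total = 139.5 + 52.52 + 158.1 + 136.2 + 115.0 = 601.35 MPa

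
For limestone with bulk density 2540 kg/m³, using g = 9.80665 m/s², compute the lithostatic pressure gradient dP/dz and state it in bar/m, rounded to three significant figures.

0.249 bar/m

dP/dz = ρg = 2540 kg/m³ × 9.80665 m/s² = 24909 Pa/m
= 24909 Pa/m × (1 bar/m / 1.0000×10^5 Pa/m) = 0.24909 bar/m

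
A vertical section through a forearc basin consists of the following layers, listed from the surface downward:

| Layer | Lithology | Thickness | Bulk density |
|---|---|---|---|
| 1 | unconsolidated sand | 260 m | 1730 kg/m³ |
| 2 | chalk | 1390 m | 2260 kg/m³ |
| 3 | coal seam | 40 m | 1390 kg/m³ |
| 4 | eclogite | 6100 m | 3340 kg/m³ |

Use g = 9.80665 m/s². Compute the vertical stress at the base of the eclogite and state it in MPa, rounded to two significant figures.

240 MPa

unconsolidated sand: 1730 kg/m³ × 9.80665 m/s² × 260 m = 4.411×10^6 Pa = 4.411 MPa
chalk: 2260 kg/m³ × 9.80665 m/s² × 1390 m = 3.081×10^7 Pa = 30.81 MPa
coal seam: 1390 kg/m³ × 9.80665 m/s² × 40 m = 5.452×10^5 Pa = 0.5452 MPa
eclogite: 3340 kg/m³ × 9.80665 m/s² × 6100 m = 1.998×10^8 Pa = 199.8 MPa
Total = 4.411 + 30.81 + 0.5452 + 199.8 = 235.56 MPa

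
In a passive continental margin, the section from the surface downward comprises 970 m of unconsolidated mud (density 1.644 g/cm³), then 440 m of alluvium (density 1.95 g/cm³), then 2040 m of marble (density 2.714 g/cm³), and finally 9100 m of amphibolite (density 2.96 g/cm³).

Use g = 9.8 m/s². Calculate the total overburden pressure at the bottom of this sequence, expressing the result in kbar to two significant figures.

3.4 kbar

unconsolidated mud: 1644 kg/m³ × 9.8 m/s² × 970 m = 1.563×10^7 Pa = 0.1563 kbar
alluvium: 1950 kg/m³ × 9.8 m/s² × 440 m = 8.408×10^6 Pa = 0.08408 kbar
marble: 2714 kg/m³ × 9.8 m/s² × 2040 m = 5.426×10^7 Pa = 0.5426 kbar
amphibolite: 2960 kg/m³ × 9.8 m/s² × 9100 m = 2.640×10^8 Pa = 2.640 kbar
Total = 0.1563 + 0.08408 + 0.5426 + 2.640 = 3.4227 kbar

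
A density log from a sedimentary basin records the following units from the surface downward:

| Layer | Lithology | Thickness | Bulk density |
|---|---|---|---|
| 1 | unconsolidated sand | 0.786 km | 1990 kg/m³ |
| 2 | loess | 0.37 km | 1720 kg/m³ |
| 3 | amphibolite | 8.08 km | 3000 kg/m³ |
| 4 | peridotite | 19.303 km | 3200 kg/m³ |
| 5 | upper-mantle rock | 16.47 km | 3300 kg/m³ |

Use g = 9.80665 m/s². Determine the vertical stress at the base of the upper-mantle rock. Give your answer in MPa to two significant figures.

unconsolidated sand: 1990 kg/m³ × 9.80665 m/s² × 786 m = 1.534×10^7 Pa = 15.34 MPa
loess: 1720 kg/m³ × 9.80665 m/s² × 370 m = 6.241×10^6 Pa = 6.241 MPa
amphibolite: 3000 kg/m³ × 9.80665 m/s² × 8080 m = 2.377×10^8 Pa = 237.7 MPa
peridotite: 3200 kg/m³ × 9.80665 m/s² × 19303 m = 6.058×10^8 Pa = 605.8 MPa
upper-mantle rock: 3300 kg/m³ × 9.80665 m/s² × 16470 m = 5.330×10^8 Pa = 533.0 MPa
Total = 15.34 + 6.241 + 237.7 + 605.8 + 533.0 = 1398.0 MPa

1400 MPa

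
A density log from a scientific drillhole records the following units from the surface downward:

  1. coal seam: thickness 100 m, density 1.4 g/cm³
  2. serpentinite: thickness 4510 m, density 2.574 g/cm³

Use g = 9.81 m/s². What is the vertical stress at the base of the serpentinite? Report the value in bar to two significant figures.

coal seam: 1400 kg/m³ × 9.81 m/s² × 100 m = 1.373×10^6 Pa = 13.73 bar
serpentinite: 2574 kg/m³ × 9.81 m/s² × 4510 m = 1.139×10^8 Pa = 1139 bar
Total = 13.73 + 1139 = 1152.6 bar

1200 bar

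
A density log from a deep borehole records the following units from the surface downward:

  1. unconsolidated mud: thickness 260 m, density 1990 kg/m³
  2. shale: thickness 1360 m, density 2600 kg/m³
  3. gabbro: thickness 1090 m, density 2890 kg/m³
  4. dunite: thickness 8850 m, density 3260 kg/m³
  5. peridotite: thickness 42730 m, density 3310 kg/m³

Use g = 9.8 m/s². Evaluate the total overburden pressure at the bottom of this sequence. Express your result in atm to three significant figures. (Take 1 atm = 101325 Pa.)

unconsolidated mud: 1990 kg/m³ × 9.8 m/s² × 260 m = 5.071×10^6 Pa = 50.04 atm
shale: 2600 kg/m³ × 9.8 m/s² × 1360 m = 3.465×10^7 Pa = 342.0 atm
gabbro: 2890 kg/m³ × 9.8 m/s² × 1090 m = 3.087×10^7 Pa = 304.7 atm
dunite: 3260 kg/m³ × 9.8 m/s² × 8850 m = 2.827×10^8 Pa = 2790 atm
peridotite: 3310 kg/m³ × 9.8 m/s² × 42730 m = 1.386×10^9 Pa = 13680 atm
Total = 50.04 + 342.0 + 304.7 + 2790 + 13680 = 17167 atm

17200 atm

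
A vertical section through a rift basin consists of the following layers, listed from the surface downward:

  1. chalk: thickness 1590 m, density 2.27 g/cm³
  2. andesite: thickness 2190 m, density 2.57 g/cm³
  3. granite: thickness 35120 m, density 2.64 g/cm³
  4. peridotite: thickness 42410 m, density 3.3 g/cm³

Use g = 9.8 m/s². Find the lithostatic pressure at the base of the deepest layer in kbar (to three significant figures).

23.7 kbar

chalk: 2270 kg/m³ × 9.8 m/s² × 1590 m = 3.537×10^7 Pa = 0.3537 kbar
andesite: 2570 kg/m³ × 9.8 m/s² × 2190 m = 5.516×10^7 Pa = 0.5516 kbar
granite: 2640 kg/m³ × 9.8 m/s² × 35120 m = 9.086×10^8 Pa = 9.086 kbar
peridotite: 3300 kg/m³ × 9.8 m/s² × 42410 m = 1.372×10^9 Pa = 13.72 kbar
Total = 0.3537 + 0.5516 + 9.086 + 13.72 = 23.707 kbar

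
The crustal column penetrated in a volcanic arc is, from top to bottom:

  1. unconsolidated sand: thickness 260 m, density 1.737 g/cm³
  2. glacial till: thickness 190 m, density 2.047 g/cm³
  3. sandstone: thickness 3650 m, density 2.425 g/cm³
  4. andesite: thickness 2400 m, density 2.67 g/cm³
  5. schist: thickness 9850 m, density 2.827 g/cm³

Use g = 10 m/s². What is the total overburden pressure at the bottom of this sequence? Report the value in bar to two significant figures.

unconsolidated sand: 1737 kg/m³ × 10 m/s² × 260 m = 4.516×10^6 Pa = 45.16 bar
glacial till: 2047 kg/m³ × 10 m/s² × 190 m = 3.889×10^6 Pa = 38.89 bar
sandstone: 2425 kg/m³ × 10 m/s² × 3650 m = 8.851×10^7 Pa = 885.1 bar
andesite: 2670 kg/m³ × 10 m/s² × 2400 m = 6.408×10^7 Pa = 640.8 bar
schist: 2827 kg/m³ × 10 m/s² × 9850 m = 2.785×10^8 Pa = 2785 bar
Total = 45.16 + 38.89 + 885.1 + 640.8 + 2785 = 4394.6 bar

4400 bar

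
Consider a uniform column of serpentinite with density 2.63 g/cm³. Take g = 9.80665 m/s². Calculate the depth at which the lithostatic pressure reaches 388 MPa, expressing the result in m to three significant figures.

15000 m

h = P/(ρg) = 388 MPa / (2630 kg/m³ × 9.80665 m/s²) = 3.880×10^8 Pa / 25791 Pa/m = 15044 m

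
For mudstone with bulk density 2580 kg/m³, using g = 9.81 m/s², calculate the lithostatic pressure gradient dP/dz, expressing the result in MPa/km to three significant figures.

25.3 MPa/km

dP/dz = ρg = 2580 kg/m³ × 9.81 m/s² = 25310 Pa/m
= 25310 Pa/m × (1 MPa/km / 1000.0 Pa/m) = 25.310 MPa/km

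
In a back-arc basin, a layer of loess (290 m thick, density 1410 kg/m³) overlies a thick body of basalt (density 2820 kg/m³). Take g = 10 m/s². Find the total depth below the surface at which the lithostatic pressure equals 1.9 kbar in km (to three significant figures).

Pressure at base of upper layers: 1410×10×290 = 4.089×10^6 Pa = 0.04089 kbar
Remaining pressure to be supplied by basalt: 1.900×10^8 − 4.089×10^6 = 1.859×10^8 Pa
Additional depth in basalt = 1.859×10^8 Pa / (2820 kg/m³ × 10 m/s²) = 6592.6 m
Total depth = 290 m + 6592.6 m = 6882.6 m
= 6.8826 km

6.88 km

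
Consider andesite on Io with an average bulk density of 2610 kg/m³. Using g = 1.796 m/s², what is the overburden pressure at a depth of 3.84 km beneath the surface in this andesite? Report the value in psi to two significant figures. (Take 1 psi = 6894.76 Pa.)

andesite: 2610 kg/m³ × 1.796 m/s² × 3840 m = 1.800×10^7 Pa = 2611 psi

2600 psi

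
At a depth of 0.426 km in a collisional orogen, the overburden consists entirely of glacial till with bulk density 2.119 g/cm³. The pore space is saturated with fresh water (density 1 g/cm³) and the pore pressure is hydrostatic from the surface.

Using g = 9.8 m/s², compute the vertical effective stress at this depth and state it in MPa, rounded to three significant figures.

4.67 MPa

Overburden (lithostatic) stress σ_v:
glacial till: 2119 kg/m³ × 9.8 m/s² × 426 m = 8.846×10^6 Pa = 8.846 MPa
Pore pressure P_p = 1000 kg/m³ × 9.8 m/s² × 426 m = 4.175×10^6 Pa = 4.175 MPa
Effective stress σ' = σ_v − P_p = 8.846 − 4.175 = 4.6716 MPa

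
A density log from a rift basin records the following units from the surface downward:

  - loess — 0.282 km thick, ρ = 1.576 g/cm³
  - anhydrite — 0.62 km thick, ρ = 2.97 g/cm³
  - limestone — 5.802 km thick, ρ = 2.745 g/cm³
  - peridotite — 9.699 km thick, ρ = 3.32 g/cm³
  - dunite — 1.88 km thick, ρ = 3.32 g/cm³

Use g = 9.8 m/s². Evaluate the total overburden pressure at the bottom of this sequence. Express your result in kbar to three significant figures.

5.55 kbar

loess: 1576 kg/m³ × 9.8 m/s² × 282 m = 4.355×10^6 Pa = 0.04355 kbar
anhydrite: 2970 kg/m³ × 9.8 m/s² × 620 m = 1.805×10^7 Pa = 0.1805 kbar
limestone: 2745 kg/m³ × 9.8 m/s² × 5802 m = 1.561×10^8 Pa = 1.561 kbar
peridotite: 3320 kg/m³ × 9.8 m/s² × 9699 m = 3.156×10^8 Pa = 3.156 kbar
dunite: 3320 kg/m³ × 9.8 m/s² × 1880 m = 6.117×10^7 Pa = 0.6117 kbar
Total = 0.04355 + 0.1805 + 1.561 + 3.156 + 0.6117 = 5.5522 kbar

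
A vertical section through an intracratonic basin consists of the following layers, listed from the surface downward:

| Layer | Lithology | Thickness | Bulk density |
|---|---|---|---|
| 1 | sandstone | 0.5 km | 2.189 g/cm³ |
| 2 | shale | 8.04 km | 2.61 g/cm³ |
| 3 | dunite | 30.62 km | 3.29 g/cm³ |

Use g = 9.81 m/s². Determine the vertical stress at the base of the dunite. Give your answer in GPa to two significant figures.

sandstone: 2189 kg/m³ × 9.81 m/s² × 500 m = 1.074×10^7 Pa = 0.01074 GPa
shale: 2610 kg/m³ × 9.81 m/s² × 8040 m = 2.059×10^8 Pa = 0.2059 GPa
dunite: 3290 kg/m³ × 9.81 m/s² × 30620 m = 9.883×10^8 Pa = 0.9883 GPa
Total = 0.01074 + 0.2059 + 0.9883 = 1.2049 GPa

1.2 GPa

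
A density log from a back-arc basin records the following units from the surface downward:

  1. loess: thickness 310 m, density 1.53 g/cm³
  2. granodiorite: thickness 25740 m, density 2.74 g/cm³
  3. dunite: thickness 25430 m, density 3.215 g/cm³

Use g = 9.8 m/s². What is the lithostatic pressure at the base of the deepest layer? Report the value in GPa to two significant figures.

1.5 GPa

loess: 1530 kg/m³ × 9.8 m/s² × 310 m = 4.648×10^6 Pa = 4.648×10^-3 GPa
granodiorite: 2740 kg/m³ × 9.8 m/s² × 25740 m = 6.912×10^8 Pa = 0.6912 GPa
dunite: 3215 kg/m³ × 9.8 m/s² × 25430 m = 8.012×10^8 Pa = 0.8012 GPa
Total = 4.648×10^-3 + 0.6912 + 0.8012 = 1.4970 GPa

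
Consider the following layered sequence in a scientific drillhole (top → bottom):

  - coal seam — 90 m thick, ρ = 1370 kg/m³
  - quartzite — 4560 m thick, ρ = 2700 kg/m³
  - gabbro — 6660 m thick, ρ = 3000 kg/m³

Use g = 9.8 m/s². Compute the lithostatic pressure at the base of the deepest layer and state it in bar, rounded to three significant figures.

coal seam: 1370 kg/m³ × 9.8 m/s² × 90 m = 1.208×10^6 Pa = 12.08 bar
quartzite: 2700 kg/m³ × 9.8 m/s² × 4560 m = 1.207×10^8 Pa = 1207 bar
gabbro: 3000 kg/m³ × 9.8 m/s² × 6660 m = 1.958×10^8 Pa = 1958 bar
Total = 12.08 + 1207 + 1958 = 3176.7 bar

3180 bar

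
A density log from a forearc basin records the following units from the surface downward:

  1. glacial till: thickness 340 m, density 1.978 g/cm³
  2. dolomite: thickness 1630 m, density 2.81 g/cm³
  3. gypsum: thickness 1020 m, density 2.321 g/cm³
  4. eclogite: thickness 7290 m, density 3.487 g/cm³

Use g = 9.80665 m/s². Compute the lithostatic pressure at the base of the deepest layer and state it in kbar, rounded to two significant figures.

glacial till: 1978 kg/m³ × 9.80665 m/s² × 340 m = 6.595×10^6 Pa = 0.06595 kbar
dolomite: 2810 kg/m³ × 9.80665 m/s² × 1630 m = 4.492×10^7 Pa = 0.4492 kbar
gypsum: 2321 kg/m³ × 9.80665 m/s² × 1020 m = 2.322×10^7 Pa = 0.2322 kbar
eclogite: 3487 kg/m³ × 9.80665 m/s² × 7290 m = 2.493×10^8 Pa = 2.493 kbar
Total = 0.06595 + 0.4492 + 0.2322 + 2.493 = 3.2402 kbar

3.2 kbar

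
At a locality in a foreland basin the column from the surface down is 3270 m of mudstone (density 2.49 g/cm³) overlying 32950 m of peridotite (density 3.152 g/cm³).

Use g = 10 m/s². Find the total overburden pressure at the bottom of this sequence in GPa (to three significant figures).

mudstone: 2490 kg/m³ × 10 m/s² × 3270 m = 8.142×10^7 Pa = 0.08142 GPa
peridotite: 3152 kg/m³ × 10 m/s² × 32950 m = 1.039×10^9 Pa = 1.039 GPa
Total = 0.08142 + 1.039 = 1.1200 GPa

1.12 GPa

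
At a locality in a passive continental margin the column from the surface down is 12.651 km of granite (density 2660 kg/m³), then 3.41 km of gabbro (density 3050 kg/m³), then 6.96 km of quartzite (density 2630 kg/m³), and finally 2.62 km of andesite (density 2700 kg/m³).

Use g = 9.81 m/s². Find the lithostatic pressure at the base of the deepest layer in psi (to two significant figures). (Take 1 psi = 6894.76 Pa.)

granite: 2660 kg/m³ × 9.81 m/s² × 12651 m = 3.301×10^8 Pa = 47880 psi
gabbro: 3050 kg/m³ × 9.81 m/s² × 3410 m = 1.020×10^8 Pa = 14798 psi
quartzite: 2630 kg/m³ × 9.81 m/s² × 6960 m = 1.796×10^8 Pa = 26044 psi
andesite: 2700 kg/m³ × 9.81 m/s² × 2620 m = 6.940×10^7 Pa = 10065 psi
Total = 47880 + 14798 + 26044 + 10065 = 98788 psi

99000 psi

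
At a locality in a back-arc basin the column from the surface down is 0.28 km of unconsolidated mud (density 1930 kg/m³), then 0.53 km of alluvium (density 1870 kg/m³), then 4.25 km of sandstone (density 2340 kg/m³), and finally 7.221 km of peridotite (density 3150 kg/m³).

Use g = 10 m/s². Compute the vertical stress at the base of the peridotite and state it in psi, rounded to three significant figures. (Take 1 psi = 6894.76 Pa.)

unconsolidated mud: 1930 kg/m³ × 10 m/s² × 280 m = 5.404×10^6 Pa = 783.8 psi
alluvium: 1870 kg/m³ × 10 m/s² × 530 m = 9.911×10^6 Pa = 1437 psi
sandstone: 2340 kg/m³ × 10 m/s² × 4250 m = 9.945×10^7 Pa = 14424 psi
peridotite: 3150 kg/m³ × 10 m/s² × 7221 m = 2.275×10^8 Pa = 32991 psi
Total = 783.8 + 1437 + 14424 + 32991 = 49636 psi

49600 psi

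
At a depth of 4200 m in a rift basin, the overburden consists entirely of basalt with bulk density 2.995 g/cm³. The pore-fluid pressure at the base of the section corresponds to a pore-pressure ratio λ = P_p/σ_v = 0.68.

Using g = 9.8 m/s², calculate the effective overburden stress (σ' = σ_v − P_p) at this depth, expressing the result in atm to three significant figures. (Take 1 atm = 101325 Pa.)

389 atm

Overburden (lithostatic) stress σ_v:
basalt: 2995 kg/m³ × 9.8 m/s² × 4200 m = 1.233×10^8 Pa = 123.3 MPa
Pore pressure P_p = λ·σ_v = 0.68 × 123.3 MPa = 83.83 MPa
Effective stress σ' = σ_v − P_p = 123.3 − 83.83 = 39.448 MPa = 389.32 atm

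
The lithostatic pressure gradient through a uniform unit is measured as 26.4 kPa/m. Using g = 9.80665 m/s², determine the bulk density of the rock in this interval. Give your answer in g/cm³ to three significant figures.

2.69 g/cm³

ρ = (dP/dz)/g = 26.4 kPa/m / 9.80665 m/s² = 26400 Pa/m / 9.80665 m/s² = 2692.1 kg/m³
= 2.692 g/cm³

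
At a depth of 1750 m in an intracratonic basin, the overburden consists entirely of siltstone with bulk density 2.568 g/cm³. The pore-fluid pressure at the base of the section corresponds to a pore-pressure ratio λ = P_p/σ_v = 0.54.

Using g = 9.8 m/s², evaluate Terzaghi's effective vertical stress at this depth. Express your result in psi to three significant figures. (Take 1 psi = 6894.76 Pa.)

Overburden (lithostatic) stress σ_v:
siltstone: 2568 kg/m³ × 9.8 m/s² × 1750 m = 4.404×10^7 Pa = 44.04 MPa
Pore pressure P_p = λ·σ_v = 0.54 × 44.04 MPa = 23.78 MPa
Effective stress σ' = σ_v − P_p = 44.04 − 23.78 = 20.259 MPa = 2938.3 psi

2940 psi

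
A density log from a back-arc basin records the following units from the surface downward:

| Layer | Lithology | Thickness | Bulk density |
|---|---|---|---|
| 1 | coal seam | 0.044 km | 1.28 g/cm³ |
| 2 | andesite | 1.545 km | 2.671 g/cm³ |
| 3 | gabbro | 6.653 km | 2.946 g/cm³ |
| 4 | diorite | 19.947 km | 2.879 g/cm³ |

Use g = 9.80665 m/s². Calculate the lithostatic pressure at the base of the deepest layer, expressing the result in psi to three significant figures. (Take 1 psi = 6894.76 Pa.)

116000 psi

coal seam: 1280 kg/m³ × 9.80665 m/s² × 44 m = 5.523×10^5 Pa = 80.11 psi
andesite: 2671 kg/m³ × 9.80665 m/s² × 1545 m = 4.047×10^7 Pa = 5870 psi
gabbro: 2946 kg/m³ × 9.80665 m/s² × 6653 m = 1.922×10^8 Pa = 27877 psi
diorite: 2879 kg/m³ × 9.80665 m/s² × 19947 m = 5.632×10^8 Pa = 81681 psi
Total = 80.11 + 5870 + 27877 + 81681 = 1.1551×10^5 psi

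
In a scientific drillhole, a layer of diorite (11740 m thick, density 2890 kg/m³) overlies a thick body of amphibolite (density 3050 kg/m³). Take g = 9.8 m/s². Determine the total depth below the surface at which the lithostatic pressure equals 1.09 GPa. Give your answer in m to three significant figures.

37100 m

Pressure at base of upper layers: 2890×9.8×11740 = 3.325×10^8 Pa = 0.3325 GPa
Remaining pressure to be supplied by amphibolite: 1.090×10^9 − 3.325×10^8 = 7.575×10^8 Pa
Additional depth in amphibolite = 7.575×10^8 Pa / (3050 kg/m³ × 9.8 m/s²) = 25343 m
Total depth = 11740 m + 25343 m = 37083 m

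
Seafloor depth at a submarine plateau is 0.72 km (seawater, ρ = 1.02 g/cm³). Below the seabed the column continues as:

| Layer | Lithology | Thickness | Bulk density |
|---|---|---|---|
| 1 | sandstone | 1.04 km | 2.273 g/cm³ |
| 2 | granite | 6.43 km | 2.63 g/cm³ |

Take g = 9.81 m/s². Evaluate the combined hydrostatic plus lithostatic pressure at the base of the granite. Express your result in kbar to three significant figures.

seawater: 1020 kg/m³ × 9.81 m/s² × 720 m = 7.204×10^6 Pa = 0.07204 kbar
sandstone: 2273 kg/m³ × 9.81 m/s² × 1040 m = 2.319×10^7 Pa = 0.2319 kbar
granite: 2630 kg/m³ × 9.81 m/s² × 6430 m = 1.659×10^8 Pa = 1.659 kbar
Total = 0.07204 + 0.2319 + 1.659 = 1.9629 kbar

1.96 kbar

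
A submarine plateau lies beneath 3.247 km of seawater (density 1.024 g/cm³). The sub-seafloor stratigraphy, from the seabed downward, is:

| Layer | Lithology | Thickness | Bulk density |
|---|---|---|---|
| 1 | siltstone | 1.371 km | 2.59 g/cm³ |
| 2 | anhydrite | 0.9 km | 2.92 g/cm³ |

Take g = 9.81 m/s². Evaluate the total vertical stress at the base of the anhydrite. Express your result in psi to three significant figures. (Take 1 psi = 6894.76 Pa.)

seawater: 1024 kg/m³ × 9.81 m/s² × 3247 m = 3.262×10^7 Pa = 4731 psi
siltstone: 2590 kg/m³ × 9.81 m/s² × 1371 m = 3.483×10^7 Pa = 5052 psi
anhydrite: 2920 kg/m³ × 9.81 m/s² × 900 m = 2.578×10^7 Pa = 3739 psi
Total = 4731 + 5052 + 3739 = 13522 psi

13500 psi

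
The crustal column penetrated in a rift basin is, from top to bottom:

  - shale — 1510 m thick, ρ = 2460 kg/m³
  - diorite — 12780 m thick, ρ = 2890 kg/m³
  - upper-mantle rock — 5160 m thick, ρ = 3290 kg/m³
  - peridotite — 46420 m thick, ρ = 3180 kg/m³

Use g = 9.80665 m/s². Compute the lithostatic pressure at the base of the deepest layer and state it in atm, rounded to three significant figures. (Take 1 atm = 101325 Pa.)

19900 atm

shale: 2460 kg/m³ × 9.80665 m/s² × 1510 m = 3.643×10^7 Pa = 359.5 atm
diorite: 2890 kg/m³ × 9.80665 m/s² × 12780 m = 3.622×10^8 Pa = 3575 atm
upper-mantle rock: 3290 kg/m³ × 9.80665 m/s² × 5160 m = 1.665×10^8 Pa = 1643 atm
peridotite: 3180 kg/m³ × 9.80665 m/s² × 46420 m = 1.448×10^9 Pa = 14287 atm
Total = 359.5 + 3575 + 1643 + 14287 = 19864 atm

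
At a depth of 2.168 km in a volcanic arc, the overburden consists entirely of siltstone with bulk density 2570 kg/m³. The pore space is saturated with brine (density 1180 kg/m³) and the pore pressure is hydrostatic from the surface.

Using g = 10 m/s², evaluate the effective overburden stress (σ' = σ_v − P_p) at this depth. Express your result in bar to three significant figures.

301 bar

Overburden (lithostatic) stress σ_v:
siltstone: 2570 kg/m³ × 10 m/s² × 2168 m = 5.572×10^7 Pa = 55.72 MPa
Pore pressure P_p = 1180 kg/m³ × 10 m/s² × 2168 m = 2.558×10^7 Pa = 25.58 MPa
Effective stress σ' = σ_v − P_p = 55.72 − 25.58 = 30.135 MPa = 301.35 bar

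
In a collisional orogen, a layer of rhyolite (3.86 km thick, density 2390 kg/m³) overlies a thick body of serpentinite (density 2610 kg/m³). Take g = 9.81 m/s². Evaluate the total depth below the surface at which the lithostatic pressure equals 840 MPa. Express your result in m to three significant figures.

33100 m

Pressure at base of upper layers: 2390×9.81×3860 = 9.050×10^7 Pa = 90.50 MPa
Remaining pressure to be supplied by serpentinite: 8.400×10^8 − 9.050×10^7 = 7.495×10^8 Pa
Additional depth in serpentinite = 7.495×10^8 Pa / (2610 kg/m³ × 9.81 m/s²) = 29273 m
Total depth = 3860 m + 29273 m = 33133 m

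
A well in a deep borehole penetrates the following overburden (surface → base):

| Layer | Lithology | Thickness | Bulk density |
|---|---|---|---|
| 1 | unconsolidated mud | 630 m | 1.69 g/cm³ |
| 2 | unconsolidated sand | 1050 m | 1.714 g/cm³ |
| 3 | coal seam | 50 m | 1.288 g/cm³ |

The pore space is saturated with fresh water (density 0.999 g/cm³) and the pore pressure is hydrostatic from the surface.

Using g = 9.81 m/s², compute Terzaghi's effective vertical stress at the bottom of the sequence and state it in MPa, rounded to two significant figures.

12 MPa

Overburden (lithostatic) stress σ_v:
unconsolidated mud: 1690 kg/m³ × 9.81 m/s² × 630 m = 1.044×10^7 Pa = 10.44 MPa
unconsolidated sand: 1714 kg/m³ × 9.81 m/s² × 1050 m = 1.766×10^7 Pa = 17.66 MPa
coal seam: 1288 kg/m³ × 9.81 m/s² × 50 m = 6.318×10^5 Pa = 0.6318 MPa
Total = 10.44 + 17.66 + 0.6318 = 28.732 MPa
Pore pressure P_p = 999 kg/m³ × 9.81 m/s² × 1730 m = 1.695×10^7 Pa = 16.95 MPa
Effective stress σ' = σ_v − P_p = 28.73 − 16.95 = 11.777 MPa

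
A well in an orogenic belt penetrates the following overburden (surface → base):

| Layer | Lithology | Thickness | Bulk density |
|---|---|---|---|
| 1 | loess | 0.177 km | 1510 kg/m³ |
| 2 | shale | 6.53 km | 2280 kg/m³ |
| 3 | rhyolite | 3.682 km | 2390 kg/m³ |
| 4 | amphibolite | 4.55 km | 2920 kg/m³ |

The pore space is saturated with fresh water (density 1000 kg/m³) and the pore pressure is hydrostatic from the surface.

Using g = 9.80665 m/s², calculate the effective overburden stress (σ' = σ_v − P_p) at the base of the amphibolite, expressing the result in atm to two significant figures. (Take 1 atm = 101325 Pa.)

Overburden (lithostatic) stress σ_v:
loess: 1510 kg/m³ × 9.80665 m/s² × 177 m = 2.621×10^6 Pa = 2.621 MPa
shale: 2280 kg/m³ × 9.80665 m/s² × 6530 m = 1.460×10^8 Pa = 146.0 MPa
rhyolite: 2390 kg/m³ × 9.80665 m/s² × 3682 m = 8.630×10^7 Pa = 86.30 MPa
amphibolite: 2920 kg/m³ × 9.80665 m/s² × 4550 m = 1.303×10^8 Pa = 130.3 MPa
Total = 2.621 + 146.0 + 86.30 + 130.3 = 365.22 MPa
Pore pressure P_p = 1000 kg/m³ × 9.80665 m/s² × 14939 m = 1.465×10^8 Pa = 146.5 MPa
Effective stress σ' = σ_v − P_p = 365.2 − 146.5 = 218.71 MPa = 2158.5 atm

2200 atm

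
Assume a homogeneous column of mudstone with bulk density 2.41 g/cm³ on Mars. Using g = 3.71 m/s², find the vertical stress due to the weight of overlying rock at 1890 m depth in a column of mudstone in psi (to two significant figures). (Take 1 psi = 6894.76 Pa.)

2500 psi

mudstone: 2410 kg/m³ × 3.71 m/s² × 1890 m = 1.690×10^7 Pa = 2451 psi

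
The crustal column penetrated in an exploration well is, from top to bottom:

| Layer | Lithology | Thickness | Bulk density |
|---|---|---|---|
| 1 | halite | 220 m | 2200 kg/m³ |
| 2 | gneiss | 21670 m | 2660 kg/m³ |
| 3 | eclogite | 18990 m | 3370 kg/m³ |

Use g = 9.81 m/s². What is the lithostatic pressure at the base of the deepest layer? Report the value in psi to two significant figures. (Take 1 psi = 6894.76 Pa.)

170000 psi

halite: 2200 kg/m³ × 9.81 m/s² × 220 m = 4.748×10^6 Pa = 688.6 psi
gneiss: 2660 kg/m³ × 9.81 m/s² × 21670 m = 5.655×10^8 Pa = 82014 psi
eclogite: 3370 kg/m³ × 9.81 m/s² × 18990 m = 6.278×10^8 Pa = 91055 psi
Total = 688.6 + 82014 + 91055 = 1.7376×10^5 psi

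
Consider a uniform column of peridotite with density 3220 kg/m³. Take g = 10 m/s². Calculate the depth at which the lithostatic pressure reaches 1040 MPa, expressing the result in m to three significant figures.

32300 m

h = P/(ρg) = 1040 MPa / (3220 kg/m³ × 10 m/s²) = 1.040×10^9 Pa / 32200 Pa/m = 32298 m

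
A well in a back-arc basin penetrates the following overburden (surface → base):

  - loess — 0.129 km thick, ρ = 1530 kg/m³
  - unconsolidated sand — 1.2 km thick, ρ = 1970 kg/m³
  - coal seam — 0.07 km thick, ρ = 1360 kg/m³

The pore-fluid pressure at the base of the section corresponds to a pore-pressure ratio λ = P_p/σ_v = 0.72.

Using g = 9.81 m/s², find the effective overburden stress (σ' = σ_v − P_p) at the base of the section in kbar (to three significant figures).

0.0730 kbar

Overburden (lithostatic) stress σ_v:
loess: 1530 kg/m³ × 9.81 m/s² × 129 m = 1.936×10^6 Pa = 1.936 MPa
unconsolidated sand: 1970 kg/m³ × 9.81 m/s² × 1200 m = 2.319×10^7 Pa = 23.19 MPa
coal seam: 1360 kg/m³ × 9.81 m/s² × 70 m = 9.339×10^5 Pa = 0.9339 MPa
Total = 1.936 + 23.19 + 0.9339 = 26.061 MPa
Pore pressure P_p = λ·σ_v = 0.72 × 26.06 MPa = 18.76 MPa
Effective stress σ' = σ_v − P_p = 26.06 − 18.76 = 7.2971 MPa = 0.072971 kbar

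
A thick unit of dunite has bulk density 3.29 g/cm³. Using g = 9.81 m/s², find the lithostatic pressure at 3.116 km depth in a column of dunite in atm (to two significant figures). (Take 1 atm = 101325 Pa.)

dunite: 3290 kg/m³ × 9.81 m/s² × 3116 m = 1.006×10^8 Pa = 992.5 atm

990 atm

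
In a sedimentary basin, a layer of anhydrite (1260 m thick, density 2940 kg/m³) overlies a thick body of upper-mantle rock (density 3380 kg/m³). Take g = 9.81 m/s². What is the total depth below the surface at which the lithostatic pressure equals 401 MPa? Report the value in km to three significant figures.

12.3 km

Pressure at base of upper layers: 2940×9.81×1260 = 3.634×10^7 Pa = 36.34 MPa
Remaining pressure to be supplied by upper-mantle rock: 4.010×10^8 − 3.634×10^7 = 3.647×10^8 Pa
Additional depth in upper-mantle rock = 3.647×10^8 Pa / (3380 kg/m³ × 9.81 m/s²) = 10998 m
Total depth = 1260 m + 10998 m = 12258 m
= 12.258 km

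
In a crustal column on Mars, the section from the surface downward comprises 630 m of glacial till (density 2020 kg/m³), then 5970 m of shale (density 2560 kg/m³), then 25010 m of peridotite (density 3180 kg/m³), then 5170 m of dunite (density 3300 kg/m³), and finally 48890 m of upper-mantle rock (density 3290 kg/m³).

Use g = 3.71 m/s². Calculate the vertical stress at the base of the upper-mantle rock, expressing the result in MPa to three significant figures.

glacial till: 2020 kg/m³ × 3.71 m/s² × 630 m = 4.721×10^6 Pa = 4.721 MPa
shale: 2560 kg/m³ × 3.71 m/s² × 5970 m = 5.670×10^7 Pa = 56.70 MPa
peridotite: 3180 kg/m³ × 3.71 m/s² × 25010 m = 2.951×10^8 Pa = 295.1 MPa
dunite: 3300 kg/m³ × 3.71 m/s² × 5170 m = 6.330×10^7 Pa = 63.30 MPa
upper-mantle rock: 3290 kg/m³ × 3.71 m/s² × 48890 m = 5.967×10^8 Pa = 596.7 MPa
Total = 4.721 + 56.70 + 295.1 + 63.30 + 596.7 = 1016.5 MPa

1020 MPa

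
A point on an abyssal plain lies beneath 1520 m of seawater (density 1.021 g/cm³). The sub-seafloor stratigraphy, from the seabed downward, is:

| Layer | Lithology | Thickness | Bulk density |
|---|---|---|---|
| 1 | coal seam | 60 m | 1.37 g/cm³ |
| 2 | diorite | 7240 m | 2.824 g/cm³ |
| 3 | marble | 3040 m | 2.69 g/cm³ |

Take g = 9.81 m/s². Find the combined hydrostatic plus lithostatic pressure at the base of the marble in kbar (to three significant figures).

2.97 kbar

seawater: 1021 kg/m³ × 9.81 m/s² × 1520 m = 1.522×10^7 Pa = 0.1522 kbar
coal seam: 1370 kg/m³ × 9.81 m/s² × 60 m = 8.064×10^5 Pa = 8.064×10^-3 kbar
diorite: 2824 kg/m³ × 9.81 m/s² × 7240 m = 2.006×10^8 Pa = 2.006 kbar
marble: 2690 kg/m³ × 9.81 m/s² × 3040 m = 8.022×10^7 Pa = 0.8022 kbar
Total = 0.1522 + 8.064×10^-3 + 2.006 + 0.8022 = 2.9683 kbar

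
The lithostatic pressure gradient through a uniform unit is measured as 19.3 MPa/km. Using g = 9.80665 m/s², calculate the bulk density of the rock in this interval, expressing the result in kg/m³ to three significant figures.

ρ = (dP/dz)/g = 19.3 MPa/km / 9.80665 m/s² = 19300 Pa/m / 9.80665 m/s² = 1968.1 kg/m³

1970 kg/m³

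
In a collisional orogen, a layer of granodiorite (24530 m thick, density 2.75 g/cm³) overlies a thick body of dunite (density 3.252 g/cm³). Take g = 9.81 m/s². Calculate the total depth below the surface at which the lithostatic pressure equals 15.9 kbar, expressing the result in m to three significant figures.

53600 m

Pressure at base of upper layers: 2750×9.81×24530 = 6.618×10^8 Pa = 6.618 kbar
Remaining pressure to be supplied by dunite: 1.590×10^9 − 6.618×10^8 = 9.282×10^8 Pa
Additional depth in dunite = 9.282×10^8 Pa / (3252 kg/m³ × 9.81 m/s²) = 29097 m
Total depth = 24530 m + 29097 m = 53627 m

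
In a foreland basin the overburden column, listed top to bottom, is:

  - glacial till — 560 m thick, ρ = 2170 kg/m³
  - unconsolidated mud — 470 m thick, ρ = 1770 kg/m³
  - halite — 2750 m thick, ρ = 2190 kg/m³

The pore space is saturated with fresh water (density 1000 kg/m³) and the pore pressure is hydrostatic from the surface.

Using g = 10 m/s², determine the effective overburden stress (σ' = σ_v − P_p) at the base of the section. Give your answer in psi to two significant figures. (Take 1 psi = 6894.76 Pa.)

Overburden (lithostatic) stress σ_v:
glacial till: 2170 kg/m³ × 10 m/s² × 560 m = 1.215×10^7 Pa = 12.15 MPa
unconsolidated mud: 1770 kg/m³ × 10 m/s² × 470 m = 8.319×10^6 Pa = 8.319 MPa
halite: 2190 kg/m³ × 10 m/s² × 2750 m = 6.022×10^7 Pa = 60.23 MPa
Total = 12.15 + 8.319 + 60.23 = 80.696 MPa
Pore pressure P_p = 1000 kg/m³ × 10 m/s² × 3780 m = 3.780×10^7 Pa = 37.80 MPa
Effective stress σ' = σ_v − P_p = 80.70 − 37.80 = 42.896 MPa = 6221.5 psi

6200 psi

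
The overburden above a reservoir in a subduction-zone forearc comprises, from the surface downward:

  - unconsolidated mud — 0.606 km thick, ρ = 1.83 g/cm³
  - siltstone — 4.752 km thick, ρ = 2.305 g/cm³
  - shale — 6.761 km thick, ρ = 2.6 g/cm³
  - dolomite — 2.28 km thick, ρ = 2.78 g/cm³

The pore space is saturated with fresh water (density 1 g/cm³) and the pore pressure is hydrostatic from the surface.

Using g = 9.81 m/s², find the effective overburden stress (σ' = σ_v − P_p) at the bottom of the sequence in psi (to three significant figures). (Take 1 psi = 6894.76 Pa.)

30700 psi

Overburden (lithostatic) stress σ_v:
unconsolidated mud: 1830 kg/m³ × 9.81 m/s² × 606 m = 1.088×10^7 Pa = 10.88 MPa
siltstone: 2305 kg/m³ × 9.81 m/s² × 4752 m = 1.075×10^8 Pa = 107.5 MPa
shale: 2600 kg/m³ × 9.81 m/s² × 6761 m = 1.724×10^8 Pa = 172.4 MPa
dolomite: 2780 kg/m³ × 9.81 m/s² × 2280 m = 6.218×10^7 Pa = 62.18 MPa
Total = 10.88 + 107.5 + 172.4 + 62.18 = 352.96 MPa
Pore pressure P_p = 1000 kg/m³ × 9.81 m/s² × 14399 m = 1.413×10^8 Pa = 141.3 MPa
Effective stress σ' = σ_v − P_p = 353.0 − 141.3 = 211.70 MPa = 30705 psi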